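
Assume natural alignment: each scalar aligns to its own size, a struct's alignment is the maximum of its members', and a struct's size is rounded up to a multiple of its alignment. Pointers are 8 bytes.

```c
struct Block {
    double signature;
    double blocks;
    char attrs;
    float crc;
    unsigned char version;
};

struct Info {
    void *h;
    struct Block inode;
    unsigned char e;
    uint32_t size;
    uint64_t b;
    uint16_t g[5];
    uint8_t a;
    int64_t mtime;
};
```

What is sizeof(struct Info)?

80

Block: signature at 0 (size 8, align 8) → ends 8; blocks at 8 (size 8, align 8) → ends 16; attrs at 16 (size 1, align 1) → ends 17; pad 3 to align 4 for crc; crc at 20 (size 4, align 4) → ends 24; version at 24 (size 1, align 1) → ends 25; tail pad 7 to reach multiple of 8; total 32 bytes, alignment 8
h at 0 (size 8, align 8) → ends 8
inode at 8 (size 32, align 8) → ends 40
e at 40 (size 1, align 1) → ends 41
pad 3 to align 4 for size
size at 44 (size 4, align 4) → ends 48
b at 48 (size 8, align 8) → ends 56
g at 56 (size 10, align 2) → ends 66
a at 66 (size 1, align 1) → ends 67
pad 5 to align 8 for mtime
mtime at 72 (size 8, align 8) → ends 80
total 80 bytes, alignment 8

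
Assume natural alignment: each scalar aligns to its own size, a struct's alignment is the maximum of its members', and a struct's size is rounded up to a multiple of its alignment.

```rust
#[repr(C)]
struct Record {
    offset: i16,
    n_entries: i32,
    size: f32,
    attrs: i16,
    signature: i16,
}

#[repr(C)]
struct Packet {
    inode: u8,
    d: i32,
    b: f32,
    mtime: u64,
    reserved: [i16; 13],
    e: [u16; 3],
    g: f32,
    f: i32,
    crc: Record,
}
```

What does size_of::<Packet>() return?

Record: offset at 0 (size 2, align 2) → ends 2; pad 2 to align 4 for n_entries; n_entries at 4 (size 4, align 4) → ends 8; size at 8 (size 4, align 4) → ends 12; attrs at 12 (size 2, align 2) → ends 14; signature at 14 (size 2, align 2) → ends 16; total 16 bytes, alignment 4
inode at 0 (size 1, align 1) → ends 1
pad 3 to align 4 for d
d at 4 (size 4, align 4) → ends 8
b at 8 (size 4, align 4) → ends 12
pad 4 to align 8 for mtime
mtime at 16 (size 8, align 8) → ends 24
reserved at 24 (size 26, align 2) → ends 50
e at 50 (size 6, align 2) → ends 56
g at 56 (size 4, align 4) → ends 60
f at 60 (size 4, align 4) → ends 64
crc at 64 (size 16, align 4) → ends 80
total 80 bytes, alignment 8

80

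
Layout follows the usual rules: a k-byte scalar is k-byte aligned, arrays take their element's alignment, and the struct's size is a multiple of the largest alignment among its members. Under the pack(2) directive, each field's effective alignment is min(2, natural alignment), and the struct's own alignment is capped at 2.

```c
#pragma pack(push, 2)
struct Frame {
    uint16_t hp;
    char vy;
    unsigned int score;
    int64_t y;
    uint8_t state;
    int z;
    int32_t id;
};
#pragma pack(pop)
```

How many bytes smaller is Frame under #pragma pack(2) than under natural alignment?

6

natural layout:
  0..2  hp  (2B, 2-aligned)
  2..3  vy  (1B, 1-aligned)
  3..4  -- padding (1B)
  4..8  score  (4B, 4-aligned)
  8..16  y  (8B, 8-aligned)
  16..17  state  (1B, 1-aligned)
  17..20  -- padding (3B)
  20..24  z  (4B, 4-aligned)
  24..28  id  (4B, 4-aligned)
  28..32  -- tail padding (4B)
  sizeof = 32, alignof = 8
packed(2) layout:
  0..2  hp  (2B, 2-aligned)
  2..3  vy  (1B, 1-aligned)
  3..4  -- padding (1B)
  4..8  score  (4B, 2-aligned)
  8..16  y  (8B, 2-aligned)
  16..17  state  (1B, 1-aligned)
  17..18  -- padding (1B)
  18..22  z  (4B, 2-aligned)
  22..26  id  (4B, 2-aligned)
  sizeof = 26, alignof = 2
32 − 26 = 6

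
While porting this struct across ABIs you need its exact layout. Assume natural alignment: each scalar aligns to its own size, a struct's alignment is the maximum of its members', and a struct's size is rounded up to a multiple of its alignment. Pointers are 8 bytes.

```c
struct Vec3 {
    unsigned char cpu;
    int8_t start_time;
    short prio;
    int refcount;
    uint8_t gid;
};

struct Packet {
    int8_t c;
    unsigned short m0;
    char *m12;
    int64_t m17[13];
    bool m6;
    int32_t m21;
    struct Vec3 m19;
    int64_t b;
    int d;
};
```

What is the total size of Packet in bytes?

160 bytes

Vec3: cpu at 0 (size 1, align 1) → ends 1; start_time at 1 (size 1, align 1) → ends 2; prio at 2 (size 2, align 2) → ends 4; refcount at 4 (size 4, align 4) → ends 8; gid at 8 (size 1, align 1) → ends 9; tail pad 3 to reach multiple of 4; total 12 bytes, alignment 4
c at 0 (size 1, align 1) → ends 1
pad 1 to align 2 for m0
m0 at 2 (size 2, align 2) → ends 4
pad 4 to align 8 for m12
m12 at 8 (size 8, align 8) → ends 16
m17 at 16 (size 104, align 8) → ends 120
m6 at 120 (size 1, align 1) → ends 121
pad 3 to align 4 for m21
m21 at 124 (size 4, align 4) → ends 128
m19 at 128 (size 12, align 4) → ends 140
pad 4 to align 8 for b
b at 144 (size 8, align 8) → ends 152
d at 152 (size 4, align 4) → ends 156
tail pad 4 to reach multiple of 8
total 160 bytes, alignment 8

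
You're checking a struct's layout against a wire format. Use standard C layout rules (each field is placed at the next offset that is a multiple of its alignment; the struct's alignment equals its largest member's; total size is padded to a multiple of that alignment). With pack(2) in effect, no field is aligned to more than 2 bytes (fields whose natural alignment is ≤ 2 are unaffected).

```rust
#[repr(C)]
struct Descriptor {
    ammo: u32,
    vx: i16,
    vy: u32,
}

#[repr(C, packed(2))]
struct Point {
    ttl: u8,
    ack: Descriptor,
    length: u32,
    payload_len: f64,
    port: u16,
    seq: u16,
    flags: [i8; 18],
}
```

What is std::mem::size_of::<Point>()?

Descriptor: 0..4  ammo  (4B, 4-aligned); 4..6  vx  (2B, 2-aligned); 6..8  -- padding (2B); 8..12  vy  (4B, 4-aligned); sizeof = 12, alignof = 4
0..1  ttl  (1B, 1-aligned)
1..2  -- padding (1B)
2..14  ack  (12B, 2-aligned)
14..18  length  (4B, 2-aligned)
18..26  payload_len  (8B, 2-aligned)
26..28  port  (2B, 2-aligned)
28..30  seq  (2B, 2-aligned)
30..48  flags  (18B, 1-aligned)
sizeof = 48, alignof = 2

48 bytes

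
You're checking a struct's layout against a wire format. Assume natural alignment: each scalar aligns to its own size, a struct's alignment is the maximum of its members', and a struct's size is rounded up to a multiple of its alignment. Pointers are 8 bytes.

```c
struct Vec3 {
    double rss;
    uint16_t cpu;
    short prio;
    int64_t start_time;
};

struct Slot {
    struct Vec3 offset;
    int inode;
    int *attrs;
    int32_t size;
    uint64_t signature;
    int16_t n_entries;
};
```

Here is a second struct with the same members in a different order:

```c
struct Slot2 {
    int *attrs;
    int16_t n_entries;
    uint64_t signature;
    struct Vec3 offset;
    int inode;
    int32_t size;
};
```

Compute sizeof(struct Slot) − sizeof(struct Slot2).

8

Vec3: rss at 0 (size 8, align 8) → ends 8; cpu at 8 (size 2, align 2) → ends 10; prio at 10 (size 2, align 2) → ends 12; pad 4 to align 8 for start_time; start_time at 16 (size 8, align 8) → ends 24; total 24 bytes, alignment 8
offset at 0 (size 24, align 8) → ends 24
inode at 24 (size 4, align 4) → ends 28
pad 4 to align 8 for attrs
attrs at 32 (size 8, align 8) → ends 40
size at 40 (size 4, align 4) → ends 44
pad 4 to align 8 for signature
signature at 48 (size 8, align 8) → ends 56
n_entries at 56 (size 2, align 2) → ends 58
tail pad 6 to reach multiple of 8
total 64 bytes, alignment 8
— Slot2 —
attrs at 0 (size 8, align 8) → ends 8
n_entries at 8 (size 2, align 2) → ends 10
pad 6 to align 8 for signature
signature at 16 (size 8, align 8) → ends 24
offset at 24 (size 24, align 8) → ends 48
inode at 48 (size 4, align 4) → ends 52
size at 52 (size 4, align 4) → ends 56
total 56 bytes, alignment 8
64 − 56 = 8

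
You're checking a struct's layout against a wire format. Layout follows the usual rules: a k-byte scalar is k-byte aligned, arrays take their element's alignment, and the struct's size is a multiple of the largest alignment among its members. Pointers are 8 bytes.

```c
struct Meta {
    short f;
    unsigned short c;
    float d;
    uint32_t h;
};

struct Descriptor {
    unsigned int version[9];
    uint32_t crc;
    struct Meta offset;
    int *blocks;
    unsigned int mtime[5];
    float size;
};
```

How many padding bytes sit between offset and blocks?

Meta: 0..2  f  (2B, 2-aligned); 2..4  c  (2B, 2-aligned); 4..8  d  (4B, 4-aligned); 8..12  h  (4B, 4-aligned); sizeof = 12, alignof = 4
0..36  version  (36B, 4-aligned)
36..40  crc  (4B, 4-aligned)
40..52  offset  (12B, 4-aligned)
52..56  -- padding (4B)
56..64  blocks  (8B, 8-aligned)

4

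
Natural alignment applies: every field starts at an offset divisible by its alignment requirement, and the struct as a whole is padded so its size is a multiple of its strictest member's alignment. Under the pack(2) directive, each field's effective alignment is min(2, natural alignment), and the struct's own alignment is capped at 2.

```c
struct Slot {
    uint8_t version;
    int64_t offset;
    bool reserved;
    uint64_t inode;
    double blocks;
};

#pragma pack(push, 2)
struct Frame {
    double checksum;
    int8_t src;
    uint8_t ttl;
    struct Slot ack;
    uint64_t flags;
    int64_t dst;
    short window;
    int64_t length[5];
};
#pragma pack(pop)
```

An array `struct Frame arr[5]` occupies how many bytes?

540

Slot: @0: version [1B, align 1] → 1; +7 pad (align 8); @8: offset [8B, align 8] → 16; @16: reserved [1B, align 1] → 17; +7 pad (align 8); @24: inode [8B, align 8] → 32; @32: blocks [8B, align 8] → 40; size 40, align 8
@0: checksum [8B, align 2] → 8
@8: src [1B, align 1] → 9
@9: ttl [1B, align 1] → 10
@10: ack [40B, align 2] → 50
@50: flags [8B, align 2] → 58
@58: dst [8B, align 2] → 66
@66: window [2B, align 2] → 68
@68: length [40B, align 2] → 108
size 108, align 2
array of 5: 5 × 108 = 540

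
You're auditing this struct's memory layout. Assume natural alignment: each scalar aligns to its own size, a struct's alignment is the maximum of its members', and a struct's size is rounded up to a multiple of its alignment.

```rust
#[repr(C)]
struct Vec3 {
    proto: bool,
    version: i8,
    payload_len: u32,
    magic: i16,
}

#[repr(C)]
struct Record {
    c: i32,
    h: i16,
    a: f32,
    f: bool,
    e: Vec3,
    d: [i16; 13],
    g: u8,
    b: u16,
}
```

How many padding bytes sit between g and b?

Vec3: proto at 0 (size 1, align 1) → ends 1; version at 1 (size 1, align 1) → ends 2; pad 2 to align 4 for payload_len; payload_len at 4 (size 4, align 4) → ends 8; magic at 8 (size 2, align 2) → ends 10; tail pad 2 to reach multiple of 4; total 12 bytes, alignment 4
c at 0 (size 4, align 4) → ends 4
h at 4 (size 2, align 2) → ends 6
pad 2 to align 4 for a
a at 8 (size 4, align 4) → ends 12
f at 12 (size 1, align 1) → ends 13
pad 3 to align 4 for e
e at 16 (size 12, align 4) → ends 28
d at 28 (size 26, align 2) → ends 54
g at 54 (size 1, align 1) → ends 55
pad 1 to align 2 for b
b at 56 (size 2, align 2) → ends 58

1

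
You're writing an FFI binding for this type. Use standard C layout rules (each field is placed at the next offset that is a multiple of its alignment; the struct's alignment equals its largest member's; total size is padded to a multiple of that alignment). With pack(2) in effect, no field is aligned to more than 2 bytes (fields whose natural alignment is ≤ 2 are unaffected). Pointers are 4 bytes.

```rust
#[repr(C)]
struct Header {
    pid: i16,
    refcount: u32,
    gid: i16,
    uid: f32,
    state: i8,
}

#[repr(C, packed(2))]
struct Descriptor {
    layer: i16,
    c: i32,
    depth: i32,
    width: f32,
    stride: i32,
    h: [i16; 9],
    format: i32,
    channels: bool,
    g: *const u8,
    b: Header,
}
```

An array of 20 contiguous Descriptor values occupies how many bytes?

1320

Header: @0: pid [2B, align 2] → 2; +2 pad (align 4); @4: refcount [4B, align 4] → 8; @8: gid [2B, align 2] → 10; +2 pad (align 4); @12: uid [4B, align 4] → 16; @16: state [1B, align 1] → 17; +3 tail pad (align 4); size 20, align 4
@0: layer [2B, align 2] → 2
@2: c [4B, align 2] → 6
@6: depth [4B, align 2] → 10
@10: width [4B, align 2] → 14
@14: stride [4B, align 2] → 18
@18: h [18B, align 2] → 36
@36: format [4B, align 2] → 40
@40: channels [1B, align 1] → 41
+1 pad (align 2)
@42: g [4B, align 2] → 46
@46: b [20B, align 2] → 66
size 66, align 2
array of 20: 20 × 66 = 1320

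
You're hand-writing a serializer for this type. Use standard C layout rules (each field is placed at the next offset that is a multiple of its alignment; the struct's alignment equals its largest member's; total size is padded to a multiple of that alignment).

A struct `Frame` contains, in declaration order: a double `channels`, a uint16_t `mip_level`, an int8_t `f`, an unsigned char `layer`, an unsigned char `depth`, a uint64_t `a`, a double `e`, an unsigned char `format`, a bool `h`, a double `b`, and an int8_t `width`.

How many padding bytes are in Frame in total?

16

@0: channels [8B, align 8] → 8
@8: mip_level [2B, align 2] → 10
@10: f [1B, align 1] → 11
@11: layer [1B, align 1] → 12
@12: depth [1B, align 1] → 13
+3 pad (align 8)
@16: a [8B, align 8] → 24
@24: e [8B, align 8] → 32
@32: format [1B, align 1] → 33
@33: h [1B, align 1] → 34
+6 pad (align 8)
@40: b [8B, align 8] → 48
@48: width [1B, align 1] → 49
+7 tail pad (align 8)
size 56, align 8
data bytes 40, size 56 → padding 16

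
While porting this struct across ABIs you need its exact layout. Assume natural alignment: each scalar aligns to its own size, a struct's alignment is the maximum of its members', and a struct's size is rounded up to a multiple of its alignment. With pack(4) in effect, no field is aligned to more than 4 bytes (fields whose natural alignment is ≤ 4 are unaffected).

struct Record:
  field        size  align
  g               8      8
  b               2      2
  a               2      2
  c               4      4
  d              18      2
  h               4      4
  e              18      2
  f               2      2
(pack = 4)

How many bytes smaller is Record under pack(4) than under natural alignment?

4

natural layout:
  0..8  g  (8B, 8-aligned)
  8..10  b  (2B, 2-aligned)
  10..12  a  (2B, 2-aligned)
  12..16  c  (4B, 4-aligned)
  16..34  d  (18B, 2-aligned)
  34..36  -- padding (2B)
  36..40  h  (4B, 4-aligned)
  40..58  e  (18B, 2-aligned)
  58..60  f  (2B, 2-aligned)
  60..64  -- tail padding (4B)
  sizeof = 64, alignof = 8
packed(4) layout:
  0..8  g  (8B, 4-aligned)
  8..10  b  (2B, 2-aligned)
  10..12  a  (2B, 2-aligned)
  12..16  c  (4B, 4-aligned)
  16..34  d  (18B, 2-aligned)
  34..36  -- padding (2B)
  36..40  h  (4B, 4-aligned)
  40..58  e  (18B, 2-aligned)
  58..60  f  (2B, 2-aligned)
  sizeof = 60, alignof = 4
64 − 60 = 4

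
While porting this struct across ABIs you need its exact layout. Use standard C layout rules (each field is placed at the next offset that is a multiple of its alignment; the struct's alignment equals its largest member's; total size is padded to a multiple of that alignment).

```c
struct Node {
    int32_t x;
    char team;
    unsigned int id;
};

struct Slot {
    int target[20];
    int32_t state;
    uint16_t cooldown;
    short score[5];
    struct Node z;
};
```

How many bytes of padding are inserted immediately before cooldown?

Node: 0..4  x  (4B, 4-aligned); 4..5  team  (1B, 1-aligned); 5..8  -- padding (3B); 8..12  id  (4B, 4-aligned); sizeof = 12, alignof = 4
0..80  target  (80B, 4-aligned)
80..84  state  (4B, 4-aligned)
84..86  cooldown  (2B, 2-aligned)

0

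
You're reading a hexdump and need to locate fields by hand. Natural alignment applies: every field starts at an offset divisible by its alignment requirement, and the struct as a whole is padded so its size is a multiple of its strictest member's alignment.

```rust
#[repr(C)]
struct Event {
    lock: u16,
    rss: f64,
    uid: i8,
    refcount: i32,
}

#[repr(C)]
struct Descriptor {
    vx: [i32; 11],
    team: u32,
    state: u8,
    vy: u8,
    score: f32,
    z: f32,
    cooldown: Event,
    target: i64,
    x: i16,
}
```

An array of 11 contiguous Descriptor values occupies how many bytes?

1144

Event: @0: lock [2B, align 2] → 2; +6 pad (align 8); @8: rss [8B, align 8] → 16; @16: uid [1B, align 1] → 17; +3 pad (align 4); @20: refcount [4B, align 4] → 24; size 24, align 8
@0: vx [44B, align 4] → 44
@44: team [4B, align 4] → 48
@48: state [1B, align 1] → 49
@49: vy [1B, align 1] → 50
+2 pad (align 4)
@52: score [4B, align 4] → 56
@56: z [4B, align 4] → 60
+4 pad (align 8)
@64: cooldown [24B, align 8] → 88
@88: target [8B, align 8] → 96
@96: x [2B, align 2] → 98
+6 tail pad (align 8)
size 104, align 8
array of 11: 11 × 104 = 1144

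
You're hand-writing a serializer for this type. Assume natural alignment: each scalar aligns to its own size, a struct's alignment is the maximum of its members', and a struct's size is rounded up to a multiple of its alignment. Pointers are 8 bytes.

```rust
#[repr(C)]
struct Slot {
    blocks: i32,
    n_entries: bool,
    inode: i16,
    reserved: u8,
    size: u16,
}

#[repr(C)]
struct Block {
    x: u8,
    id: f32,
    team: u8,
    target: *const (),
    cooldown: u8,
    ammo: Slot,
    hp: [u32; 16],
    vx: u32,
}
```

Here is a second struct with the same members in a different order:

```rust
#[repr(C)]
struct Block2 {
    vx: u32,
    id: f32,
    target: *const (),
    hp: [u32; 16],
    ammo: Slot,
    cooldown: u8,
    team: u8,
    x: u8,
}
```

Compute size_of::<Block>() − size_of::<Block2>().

16

Slot: blocks at 0 (size 4, align 4) → ends 4; n_entries at 4 (size 1, align 1) → ends 5; pad 1 to align 2 for inode; inode at 6 (size 2, align 2) → ends 8; reserved at 8 (size 1, align 1) → ends 9; pad 1 to align 2 for size; size at 10 (size 2, align 2) → ends 12; total 12 bytes, alignment 4
x at 0 (size 1, align 1) → ends 1
pad 3 to align 4 for id
id at 4 (size 4, align 4) → ends 8
team at 8 (size 1, align 1) → ends 9
pad 7 to align 8 for target
target at 16 (size 8, align 8) → ends 24
cooldown at 24 (size 1, align 1) → ends 25
pad 3 to align 4 for ammo
ammo at 28 (size 12, align 4) → ends 40
hp at 40 (size 64, align 4) → ends 104
vx at 104 (size 4, align 4) → ends 108
tail pad 4 to reach multiple of 8
total 112 bytes, alignment 8
— Block2 —
vx at 0 (size 4, align 4) → ends 4
id at 4 (size 4, align 4) → ends 8
target at 8 (size 8, align 8) → ends 16
hp at 16 (size 64, align 4) → ends 80
ammo at 80 (size 12, align 4) → ends 92
cooldown at 92 (size 1, align 1) → ends 93
team at 93 (size 1, align 1) → ends 94
x at 94 (size 1, align 1) → ends 95
tail pad 1 to reach multiple of 8
total 96 bytes, alignment 8
112 − 96 = 16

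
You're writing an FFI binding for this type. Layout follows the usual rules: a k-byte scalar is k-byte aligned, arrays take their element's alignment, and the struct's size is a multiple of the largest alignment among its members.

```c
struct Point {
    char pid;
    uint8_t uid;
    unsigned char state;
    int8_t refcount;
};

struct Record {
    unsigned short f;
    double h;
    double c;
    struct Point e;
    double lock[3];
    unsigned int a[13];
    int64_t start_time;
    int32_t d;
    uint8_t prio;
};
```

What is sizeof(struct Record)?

Point: @0: pid [1B, align 1] → 1; @1: uid [1B, align 1] → 2; @2: state [1B, align 1] → 3; @3: refcount [1B, align 1] → 4; size 4, align 1
@0: f [2B, align 2] → 2
+6 pad (align 8)
@8: h [8B, align 8] → 16
@16: c [8B, align 8] → 24
@24: e [4B, align 1] → 28
+4 pad (align 8)
@32: lock [24B, align 8] → 56
@56: a [52B, align 4] → 108
+4 pad (align 8)
@112: start_time [8B, align 8] → 120
@120: d [4B, align 4] → 124
@124: prio [1B, align 1] → 125
+3 tail pad (align 8)
size 128, align 8

128 bytes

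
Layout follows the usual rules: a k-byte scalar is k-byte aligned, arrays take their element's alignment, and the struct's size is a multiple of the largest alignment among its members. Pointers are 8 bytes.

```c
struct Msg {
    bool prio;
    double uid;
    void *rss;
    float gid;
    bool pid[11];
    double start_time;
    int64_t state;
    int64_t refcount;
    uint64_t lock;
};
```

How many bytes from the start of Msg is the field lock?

0..1  prio  (1B, 1-aligned)
1..8  -- padding (7B)
8..16  uid  (8B, 8-aligned)
16..24  rss  (8B, 8-aligned)
24..28  gid  (4B, 4-aligned)
28..39  pid  (11B, 1-aligned)
39..40  -- padding (1B)
40..48  start_time  (8B, 8-aligned)
48..56  state  (8B, 8-aligned)
56..64  refcount  (8B, 8-aligned)
64..72  lock  (8B, 8-aligned)

64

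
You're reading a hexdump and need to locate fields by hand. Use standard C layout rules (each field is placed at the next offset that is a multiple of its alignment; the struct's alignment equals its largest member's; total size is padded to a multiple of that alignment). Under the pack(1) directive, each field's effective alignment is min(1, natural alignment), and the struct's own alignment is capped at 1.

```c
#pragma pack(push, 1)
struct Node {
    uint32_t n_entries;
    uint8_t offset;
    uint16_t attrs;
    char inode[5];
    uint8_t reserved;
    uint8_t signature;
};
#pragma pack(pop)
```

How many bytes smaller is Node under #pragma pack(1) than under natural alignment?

natural layout:
  0..4  n_entries  (4B, 4-aligned)
  4..5  offset  (1B, 1-aligned)
  5..6  -- padding (1B)
  6..8  attrs  (2B, 2-aligned)
  8..13  inode  (5B, 1-aligned)
  13..14  reserved  (1B, 1-aligned)
  14..15  signature  (1B, 1-aligned)
  15..16  -- tail padding (1B)
  sizeof = 16, alignof = 4
packed(1) layout:
  0..4  n_entries  (4B, 1-aligned)
  4..5  offset  (1B, 1-aligned)
  5..7  attrs  (2B, 1-aligned)
  7..12  inode  (5B, 1-aligned)
  12..13  reserved  (1B, 1-aligned)
  13..14  signature  (1B, 1-aligned)
  sizeof = 14, alignof = 1
16 − 14 = 2

2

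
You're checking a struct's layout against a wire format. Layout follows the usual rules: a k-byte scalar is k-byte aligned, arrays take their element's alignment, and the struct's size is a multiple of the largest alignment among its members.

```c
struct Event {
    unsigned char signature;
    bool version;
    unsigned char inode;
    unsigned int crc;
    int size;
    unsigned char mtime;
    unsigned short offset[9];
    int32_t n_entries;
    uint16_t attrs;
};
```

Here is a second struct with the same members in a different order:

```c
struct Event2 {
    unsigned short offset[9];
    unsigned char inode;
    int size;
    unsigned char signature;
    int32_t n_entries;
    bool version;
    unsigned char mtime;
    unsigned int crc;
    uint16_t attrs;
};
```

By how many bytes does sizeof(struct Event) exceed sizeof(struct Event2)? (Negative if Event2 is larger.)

0..1  signature  (1B, 1-aligned)
1..2  version  (1B, 1-aligned)
2..3  inode  (1B, 1-aligned)
3..4  -- padding (1B)
4..8  crc  (4B, 4-aligned)
8..12  size  (4B, 4-aligned)
12..13  mtime  (1B, 1-aligned)
13..14  -- padding (1B)
14..32  offset  (18B, 2-aligned)
32..36  n_entries  (4B, 4-aligned)
36..38  attrs  (2B, 2-aligned)
38..40  -- tail padding (2B)
sizeof = 40, alignof = 4
— Event2 —
0..18  offset  (18B, 2-aligned)
18..19  inode  (1B, 1-aligned)
19..20  -- padding (1B)
20..24  size  (4B, 4-aligned)
24..25  signature  (1B, 1-aligned)
25..28  -- padding (3B)
28..32  n_entries  (4B, 4-aligned)
32..33  version  (1B, 1-aligned)
33..34  mtime  (1B, 1-aligned)
34..36  -- padding (2B)
36..40  crc  (4B, 4-aligned)
40..42  attrs  (2B, 2-aligned)
42..44  -- tail padding (2B)
sizeof = 44, alignof = 4
40 − 44 = -4

-4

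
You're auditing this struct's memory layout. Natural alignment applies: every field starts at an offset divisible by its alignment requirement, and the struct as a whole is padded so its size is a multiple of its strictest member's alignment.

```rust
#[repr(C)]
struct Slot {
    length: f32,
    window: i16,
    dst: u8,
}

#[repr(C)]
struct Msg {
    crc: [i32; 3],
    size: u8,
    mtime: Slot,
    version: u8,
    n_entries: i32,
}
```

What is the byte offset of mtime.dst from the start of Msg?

22

Slot: @0: length [4B, align 4] → 4; @4: window [2B, align 2] → 6; @6: dst [1B, align 1] → 7; +1 tail pad (align 4); size 8, align 4
@0: crc [12B, align 4] → 12
@12: size [1B, align 1] → 13
+3 pad (align 4)
@16: mtime [8B, align 4] → 24
within Slot: dst at 6
16 + 6 = 22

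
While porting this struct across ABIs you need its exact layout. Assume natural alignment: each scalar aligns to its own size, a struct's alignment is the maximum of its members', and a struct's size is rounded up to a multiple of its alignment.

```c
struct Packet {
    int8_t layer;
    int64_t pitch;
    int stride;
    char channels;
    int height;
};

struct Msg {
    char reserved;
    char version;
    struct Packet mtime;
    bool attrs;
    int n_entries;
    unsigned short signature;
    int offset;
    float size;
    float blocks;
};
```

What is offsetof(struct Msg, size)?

Packet: layer at 0 (size 1, align 1) → ends 1; pad 7 to align 8 for pitch; pitch at 8 (size 8, align 8) → ends 16; stride at 16 (size 4, align 4) → ends 20; channels at 20 (size 1, align 1) → ends 21; pad 3 to align 4 for height; height at 24 (size 4, align 4) → ends 28; tail pad 4 to reach multiple of 8; total 32 bytes, alignment 8
reserved at 0 (size 1, align 1) → ends 1
version at 1 (size 1, align 1) → ends 2
pad 6 to align 8 for mtime
mtime at 8 (size 32, align 8) → ends 40
attrs at 40 (size 1, align 1) → ends 41
pad 3 to align 4 for n_entries
n_entries at 44 (size 4, align 4) → ends 48
signature at 48 (size 2, align 2) → ends 50
pad 2 to align 4 for offset
offset at 52 (size 4, align 4) → ends 56
size at 56 (size 4, align 4) → ends 60

56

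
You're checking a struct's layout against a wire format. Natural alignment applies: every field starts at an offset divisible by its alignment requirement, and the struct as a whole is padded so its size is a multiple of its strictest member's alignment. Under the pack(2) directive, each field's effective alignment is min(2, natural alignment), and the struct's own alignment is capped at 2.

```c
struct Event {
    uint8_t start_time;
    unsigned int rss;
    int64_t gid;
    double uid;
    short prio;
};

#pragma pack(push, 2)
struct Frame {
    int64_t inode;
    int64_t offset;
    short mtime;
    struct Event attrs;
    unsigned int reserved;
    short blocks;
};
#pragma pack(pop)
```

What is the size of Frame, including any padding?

56 bytes

Event: @0: start_time [1B, align 1] → 1; +3 pad (align 4); @4: rss [4B, align 4] → 8; @8: gid [8B, align 8] → 16; @16: uid [8B, align 8] → 24; @24: prio [2B, align 2] → 26; +6 tail pad (align 8); size 32, align 8
@0: inode [8B, align 2] → 8
@8: offset [8B, align 2] → 16
@16: mtime [2B, align 2] → 18
@18: attrs [32B, align 2] → 50
@50: reserved [4B, align 2] → 54
@54: blocks [2B, align 2] → 56
size 56, align 2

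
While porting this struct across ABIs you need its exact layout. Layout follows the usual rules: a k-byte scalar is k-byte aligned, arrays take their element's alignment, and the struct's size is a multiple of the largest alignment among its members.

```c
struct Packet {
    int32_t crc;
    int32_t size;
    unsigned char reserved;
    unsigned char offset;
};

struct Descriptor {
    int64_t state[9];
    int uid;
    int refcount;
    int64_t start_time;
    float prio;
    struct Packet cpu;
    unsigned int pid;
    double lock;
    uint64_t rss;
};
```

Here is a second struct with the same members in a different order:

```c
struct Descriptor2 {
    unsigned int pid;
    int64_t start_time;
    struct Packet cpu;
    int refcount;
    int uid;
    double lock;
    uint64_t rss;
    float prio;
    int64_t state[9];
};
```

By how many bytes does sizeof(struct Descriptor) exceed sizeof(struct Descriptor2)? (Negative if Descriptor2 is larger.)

-8

Packet: crc at 0 (size 4, align 4) → ends 4; size at 4 (size 4, align 4) → ends 8; reserved at 8 (size 1, align 1) → ends 9; offset at 9 (size 1, align 1) → ends 10; tail pad 2 to reach multiple of 4; total 12 bytes, alignment 4
state at 0 (size 72, align 8) → ends 72
uid at 72 (size 4, align 4) → ends 76
refcount at 76 (size 4, align 4) → ends 80
start_time at 80 (size 8, align 8) → ends 88
prio at 88 (size 4, align 4) → ends 92
cpu at 92 (size 12, align 4) → ends 104
pid at 104 (size 4, align 4) → ends 108
pad 4 to align 8 for lock
lock at 112 (size 8, align 8) → ends 120
rss at 120 (size 8, align 8) → ends 128
total 128 bytes, alignment 8
— Descriptor2 —
pid at 0 (size 4, align 4) → ends 4
pad 4 to align 8 for start_time
start_time at 8 (size 8, align 8) → ends 16
cpu at 16 (size 12, align 4) → ends 28
refcount at 28 (size 4, align 4) → ends 32
uid at 32 (size 4, align 4) → ends 36
pad 4 to align 8 for lock
lock at 40 (size 8, align 8) → ends 48
rss at 48 (size 8, align 8) → ends 56
prio at 56 (size 4, align 4) → ends 60
pad 4 to align 8 for state
state at 64 (size 72, align 8) → ends 136
total 136 bytes, alignment 8
128 − 136 = -8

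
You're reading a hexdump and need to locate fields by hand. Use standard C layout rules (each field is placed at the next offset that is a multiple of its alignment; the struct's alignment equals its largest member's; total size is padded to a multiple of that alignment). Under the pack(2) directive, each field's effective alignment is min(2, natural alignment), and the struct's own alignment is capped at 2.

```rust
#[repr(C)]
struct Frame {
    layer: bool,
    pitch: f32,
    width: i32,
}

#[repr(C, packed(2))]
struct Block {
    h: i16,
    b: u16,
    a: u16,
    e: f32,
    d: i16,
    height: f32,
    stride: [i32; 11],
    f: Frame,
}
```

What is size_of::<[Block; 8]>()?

576

Frame: layer at 0 (size 1, align 1) → ends 1; pad 3 to align 4 for pitch; pitch at 4 (size 4, align 4) → ends 8; width at 8 (size 4, align 4) → ends 12; total 12 bytes, alignment 4
h at 0 (size 2, align 2) → ends 2
b at 2 (size 2, align 2) → ends 4
a at 4 (size 2, align 2) → ends 6
e at 6 (size 4, align 2) → ends 10
d at 10 (size 2, align 2) → ends 12
height at 12 (size 4, align 2) → ends 16
stride at 16 (size 44, align 2) → ends 60
f at 60 (size 12, align 2) → ends 72
total 72 bytes, alignment 2
array of 8: 8 × 72 = 576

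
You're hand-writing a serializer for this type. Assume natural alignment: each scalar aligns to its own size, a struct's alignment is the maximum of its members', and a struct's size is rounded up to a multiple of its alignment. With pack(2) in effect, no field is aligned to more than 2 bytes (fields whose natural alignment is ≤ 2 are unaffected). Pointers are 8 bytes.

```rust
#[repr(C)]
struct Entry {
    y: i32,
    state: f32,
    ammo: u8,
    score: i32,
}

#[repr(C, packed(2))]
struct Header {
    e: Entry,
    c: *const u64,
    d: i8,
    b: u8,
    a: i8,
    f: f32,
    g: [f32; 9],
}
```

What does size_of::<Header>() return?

68 bytes

Entry: @0: y [4B, align 4] → 4; @4: state [4B, align 4] → 8; @8: ammo [1B, align 1] → 9; +3 pad (align 4); @12: score [4B, align 4] → 16; size 16, align 4
@0: e [16B, align 2] → 16
@16: c [8B, align 2] → 24
@24: d [1B, align 1] → 25
@25: b [1B, align 1] → 26
@26: a [1B, align 1] → 27
+1 pad (align 2)
@28: f [4B, align 2] → 32
@32: g [36B, align 2] → 68
size 68, align 2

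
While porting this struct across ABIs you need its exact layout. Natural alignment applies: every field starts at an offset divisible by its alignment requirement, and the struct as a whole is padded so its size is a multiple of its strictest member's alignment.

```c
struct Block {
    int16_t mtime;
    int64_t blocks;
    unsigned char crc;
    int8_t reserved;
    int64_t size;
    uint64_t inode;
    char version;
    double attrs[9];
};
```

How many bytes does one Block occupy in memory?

0..2  mtime  (2B, 2-aligned)
2..8  -- padding (6B)
8..16  blocks  (8B, 8-aligned)
16..17  crc  (1B, 1-aligned)
17..18  reserved  (1B, 1-aligned)
18..24  -- padding (6B)
24..32  size  (8B, 8-aligned)
32..40  inode  (8B, 8-aligned)
40..41  version  (1B, 1-aligned)
41..48  -- padding (7B)
48..120  attrs  (72B, 8-aligned)
sizeof = 120, alignof = 8

120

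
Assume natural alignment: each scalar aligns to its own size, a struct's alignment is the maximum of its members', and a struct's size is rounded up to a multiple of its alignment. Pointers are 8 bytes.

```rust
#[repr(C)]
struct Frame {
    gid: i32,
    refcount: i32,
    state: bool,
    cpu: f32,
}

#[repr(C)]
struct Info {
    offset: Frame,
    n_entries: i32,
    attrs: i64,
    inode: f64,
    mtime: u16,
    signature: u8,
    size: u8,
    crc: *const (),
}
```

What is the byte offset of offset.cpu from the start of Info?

Frame: 0..4  gid  (4B, 4-aligned); 4..8  refcount  (4B, 4-aligned); 8..9  state  (1B, 1-aligned); 9..12  -- padding (3B); 12..16  cpu  (4B, 4-aligned); sizeof = 16, alignof = 4
0..16  offset  (16B, 4-aligned)
within Frame: cpu at 12
0 + 12 = 12

12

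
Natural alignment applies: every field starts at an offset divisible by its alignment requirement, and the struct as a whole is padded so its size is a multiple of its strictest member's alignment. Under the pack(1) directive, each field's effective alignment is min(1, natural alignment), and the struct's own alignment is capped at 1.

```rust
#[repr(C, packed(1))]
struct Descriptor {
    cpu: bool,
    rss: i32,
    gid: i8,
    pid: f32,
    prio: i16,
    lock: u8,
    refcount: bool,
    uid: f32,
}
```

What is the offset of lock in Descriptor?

0..1  cpu  (1B, 1-aligned)
1..5  rss  (4B, 1-aligned)
5..6  gid  (1B, 1-aligned)
6..10  pid  (4B, 1-aligned)
10..12  prio  (2B, 1-aligned)
12..13  lock  (1B, 1-aligned)

12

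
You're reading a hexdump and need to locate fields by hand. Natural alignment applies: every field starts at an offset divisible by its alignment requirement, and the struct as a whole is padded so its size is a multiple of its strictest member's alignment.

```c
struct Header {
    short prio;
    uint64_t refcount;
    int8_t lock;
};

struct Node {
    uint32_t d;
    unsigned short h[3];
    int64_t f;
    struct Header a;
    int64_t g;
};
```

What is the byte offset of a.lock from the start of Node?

40

Header: prio at 0 (size 2, align 2) → ends 2; pad 6 to align 8 for refcount; refcount at 8 (size 8, align 8) → ends 16; lock at 16 (size 1, align 1) → ends 17; tail pad 7 to reach multiple of 8; total 24 bytes, alignment 8
d at 0 (size 4, align 4) → ends 4
h at 4 (size 6, align 2) → ends 10
pad 6 to align 8 for f
f at 16 (size 8, align 8) → ends 24
a at 24 (size 24, align 8) → ends 48
within Header: lock at 16
24 + 16 = 40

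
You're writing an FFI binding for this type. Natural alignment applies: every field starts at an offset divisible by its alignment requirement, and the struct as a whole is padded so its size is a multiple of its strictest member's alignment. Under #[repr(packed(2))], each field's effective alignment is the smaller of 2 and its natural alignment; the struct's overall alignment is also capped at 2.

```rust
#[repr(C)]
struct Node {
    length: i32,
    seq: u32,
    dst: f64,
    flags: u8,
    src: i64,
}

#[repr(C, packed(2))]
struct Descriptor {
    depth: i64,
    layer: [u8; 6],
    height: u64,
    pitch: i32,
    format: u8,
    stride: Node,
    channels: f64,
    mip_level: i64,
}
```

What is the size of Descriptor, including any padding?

76 bytes

Node: @0: length [4B, align 4] → 4; @4: seq [4B, align 4] → 8; @8: dst [8B, align 8] → 16; @16: flags [1B, align 1] → 17; +7 pad (align 8); @24: src [8B, align 8] → 32; size 32, align 8
@0: depth [8B, align 2] → 8
@8: layer [6B, align 1] → 14
@14: height [8B, align 2] → 22
@22: pitch [4B, align 2] → 26
@26: format [1B, align 1] → 27
+1 pad (align 2)
@28: stride [32B, align 2] → 60
@60: channels [8B, align 2] → 68
@68: mip_level [8B, align 2] → 76
size 76, align 2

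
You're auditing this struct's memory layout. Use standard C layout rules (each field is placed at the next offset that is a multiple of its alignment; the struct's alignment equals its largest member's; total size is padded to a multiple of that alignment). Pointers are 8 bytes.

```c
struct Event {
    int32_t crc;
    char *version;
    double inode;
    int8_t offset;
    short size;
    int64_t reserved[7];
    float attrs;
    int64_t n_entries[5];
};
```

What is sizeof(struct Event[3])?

@0: crc [4B, align 4] → 4
+4 pad (align 8)
@8: version [8B, align 8] → 16
@16: inode [8B, align 8] → 24
@24: offset [1B, align 1] → 25
+1 pad (align 2)
@26: size [2B, align 2] → 28
+4 pad (align 8)
@32: reserved [56B, align 8] → 88
@88: attrs [4B, align 4] → 92
+4 pad (align 8)
@96: n_entries [40B, align 8] → 136
size 136, align 8
array of 3: 3 × 136 = 408

408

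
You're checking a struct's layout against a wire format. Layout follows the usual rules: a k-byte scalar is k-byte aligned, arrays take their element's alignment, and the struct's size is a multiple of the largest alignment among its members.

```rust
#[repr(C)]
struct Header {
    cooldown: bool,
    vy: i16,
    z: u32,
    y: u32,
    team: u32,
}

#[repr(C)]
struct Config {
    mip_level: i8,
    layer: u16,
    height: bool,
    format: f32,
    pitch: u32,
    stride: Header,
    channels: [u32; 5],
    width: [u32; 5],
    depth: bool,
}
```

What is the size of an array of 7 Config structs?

Header: cooldown at 0 (size 1, align 1) → ends 1; pad 1 to align 2 for vy; vy at 2 (size 2, align 2) → ends 4; z at 4 (size 4, align 4) → ends 8; y at 8 (size 4, align 4) → ends 12; team at 12 (size 4, align 4) → ends 16; total 16 bytes, alignment 4
mip_level at 0 (size 1, align 1) → ends 1
pad 1 to align 2 for layer
layer at 2 (size 2, align 2) → ends 4
height at 4 (size 1, align 1) → ends 5
pad 3 to align 4 for format
format at 8 (size 4, align 4) → ends 12
pitch at 12 (size 4, align 4) → ends 16
stride at 16 (size 16, align 4) → ends 32
channels at 32 (size 20, align 4) → ends 52
width at 52 (size 20, align 4) → ends 72
depth at 72 (size 1, align 1) → ends 73
tail pad 3 to reach multiple of 4
total 76 bytes, alignment 4
array of 7: 7 × 76 = 532

532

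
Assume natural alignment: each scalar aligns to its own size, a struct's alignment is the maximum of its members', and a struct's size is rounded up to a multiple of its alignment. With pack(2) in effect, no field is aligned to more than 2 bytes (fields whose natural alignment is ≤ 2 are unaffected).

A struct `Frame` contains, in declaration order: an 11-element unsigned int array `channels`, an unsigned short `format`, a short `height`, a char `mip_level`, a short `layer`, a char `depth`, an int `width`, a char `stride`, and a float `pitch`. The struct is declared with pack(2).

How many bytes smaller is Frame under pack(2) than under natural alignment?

natural layout:
  channels at 0 (size 44, align 4) → ends 44
  format at 44 (size 2, align 2) → ends 46
  height at 46 (size 2, align 2) → ends 48
  mip_level at 48 (size 1, align 1) → ends 49
  pad 1 to align 2 for layer
  layer at 50 (size 2, align 2) → ends 52
  depth at 52 (size 1, align 1) → ends 53
  pad 3 to align 4 for width
  width at 56 (size 4, align 4) → ends 60
  stride at 60 (size 1, align 1) → ends 61
  pad 3 to align 4 for pitch
  pitch at 64 (size 4, align 4) → ends 68
  total 68 bytes, alignment 4
packed(2) layout:
  channels at 0 (size 44, align 2) → ends 44
  format at 44 (size 2, align 2) → ends 46
  height at 46 (size 2, align 2) → ends 48
  mip_level at 48 (size 1, align 1) → ends 49
  pad 1 to align 2 for layer
  layer at 50 (size 2, align 2) → ends 52
  depth at 52 (size 1, align 1) → ends 53
  pad 1 to align 2 for width
  width at 54 (size 4, align 2) → ends 58
  stride at 58 (size 1, align 1) → ends 59
  pad 1 to align 2 for pitch
  pitch at 60 (size 4, align 2) → ends 64
  total 64 bytes, alignment 2
68 − 64 = 4

4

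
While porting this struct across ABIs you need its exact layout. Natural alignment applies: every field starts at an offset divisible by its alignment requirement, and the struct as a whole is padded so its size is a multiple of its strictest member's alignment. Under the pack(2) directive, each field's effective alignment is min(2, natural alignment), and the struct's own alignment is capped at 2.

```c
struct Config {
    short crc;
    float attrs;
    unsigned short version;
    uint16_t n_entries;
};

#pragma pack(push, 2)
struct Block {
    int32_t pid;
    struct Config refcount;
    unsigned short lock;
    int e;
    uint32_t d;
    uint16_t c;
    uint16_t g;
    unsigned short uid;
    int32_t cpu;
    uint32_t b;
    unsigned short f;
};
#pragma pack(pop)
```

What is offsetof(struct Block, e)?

18

Config: @0: crc [2B, align 2] → 2; +2 pad (align 4); @4: attrs [4B, align 4] → 8; @8: version [2B, align 2] → 10; @10: n_entries [2B, align 2] → 12; size 12, align 4
@0: pid [4B, align 2] → 4
@4: refcount [12B, align 2] → 16
@16: lock [2B, align 2] → 18
@18: e [4B, align 2] → 22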